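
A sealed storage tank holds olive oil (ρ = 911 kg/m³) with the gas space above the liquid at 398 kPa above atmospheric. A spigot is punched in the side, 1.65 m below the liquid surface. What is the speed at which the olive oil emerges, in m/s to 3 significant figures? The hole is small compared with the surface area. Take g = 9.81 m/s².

v = 30.1 m/s

Take point 1 at the surface (v₁ ≈ 0) and point 2 at the hole (at atmospheric pressure). Bernoulli: P₁ + ρg h = P_atm + ½ρv₂².
With P₁ − P_atm = 398000 Pa, v₂ = √(2gh + 2ΔP/ρ) = √(2·9.81·1.65 + 2·398000/911) = 30.1 m/s.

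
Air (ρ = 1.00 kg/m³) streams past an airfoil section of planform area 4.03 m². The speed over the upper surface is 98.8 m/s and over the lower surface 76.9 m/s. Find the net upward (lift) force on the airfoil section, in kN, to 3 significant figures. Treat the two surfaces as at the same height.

From P + ½ρv² = const at equal height, P_low − P_up = ½ρ(v_up² − v_low²).
ΔP = ½·1.00·(98.8² − 76.9²) = 1920 Pa.
Lift = ΔP · A = 1920 × 4.03 = 7750 N.

7.75 kN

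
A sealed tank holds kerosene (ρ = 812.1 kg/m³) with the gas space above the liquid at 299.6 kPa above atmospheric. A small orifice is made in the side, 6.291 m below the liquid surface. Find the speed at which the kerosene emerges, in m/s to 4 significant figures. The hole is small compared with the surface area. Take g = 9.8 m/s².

Take point 1 at the surface (v₁ ≈ 0) and point 2 at the hole (at atmospheric pressure). Bernoulli: P₁ + ρg h = P_atm + ½ρv₂².
With P₁ − P_atm = 299600 Pa, v₂ = √(2gh + 2ΔP/ρ) = √(2·9.8·6.291 + 2·299600/812.1) = 29.35 m/s.

v ≈ 29.35 m/s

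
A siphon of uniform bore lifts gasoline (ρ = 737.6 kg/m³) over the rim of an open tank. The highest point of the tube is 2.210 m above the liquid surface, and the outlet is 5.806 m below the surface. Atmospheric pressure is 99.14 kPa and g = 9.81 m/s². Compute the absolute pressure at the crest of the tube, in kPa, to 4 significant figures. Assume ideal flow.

Bernoulli surface→outlet gives ½v² = g·h_out, so v = √(2·9.81·5.806) = 10.67 m/s.
With constant cross-section the crest speed equals v; applying Bernoulli from the surface up to the crest, P_top = P_atm − ½ρv² − ρg·h_top.
P_top = 99140 − ½·737.6·10.67² − 737.6·9.81·2.210 = 41140 Pa.

P_top ≈ 41.14 kPa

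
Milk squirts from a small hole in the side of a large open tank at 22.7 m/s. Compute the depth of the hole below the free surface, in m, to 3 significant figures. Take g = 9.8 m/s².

Inverting v = √(2gh) gives h = v² / 2g.
h = 22.7²/(2·9.8) = 515/19.60 = 26.3 m.

h ≈ 26.3 m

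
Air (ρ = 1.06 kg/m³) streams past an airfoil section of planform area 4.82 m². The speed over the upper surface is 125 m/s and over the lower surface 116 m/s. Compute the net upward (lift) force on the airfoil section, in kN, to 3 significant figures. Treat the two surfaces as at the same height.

5.54 kN

With equal heights on the two surfaces, Bernoulli gives P_lower − P_upper = ½ρ(v_upper² − v_lower²).
ΔP = ½·1.06·(125² − 116²) = 1150 Pa.
Lift = ΔP · A = 1150 × 4.82 = 5540 N.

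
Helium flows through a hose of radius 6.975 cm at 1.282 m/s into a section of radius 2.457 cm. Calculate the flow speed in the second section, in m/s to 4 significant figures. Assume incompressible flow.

Mass conservation (A₁v₁ = A₂v₂) gives v₂ = 1.282 × 152.8/18.97 = 10.33 m/s.

v₂ = 10.33 m/s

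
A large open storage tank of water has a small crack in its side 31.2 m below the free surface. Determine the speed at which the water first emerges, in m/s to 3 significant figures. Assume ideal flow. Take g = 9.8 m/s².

The surface is effectively still and both ends are open, so ½v² = gh and v = √(2·9.8·31.2) = 24.7 m/s.

v ≈ 24.7 m/s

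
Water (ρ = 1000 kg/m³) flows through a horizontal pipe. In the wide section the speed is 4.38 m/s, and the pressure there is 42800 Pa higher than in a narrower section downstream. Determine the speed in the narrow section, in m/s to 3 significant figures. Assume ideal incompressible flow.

v₂ = 10.2 m/s

Along the level pipe P + ½ρv² is conserved, hence v₂² = v₁² + 2(P₁ − P₂)/ρ.
v₂ = √(4.38² + 2·42800/1000) = √(19.2 + 85.6) = 10.2 m/s.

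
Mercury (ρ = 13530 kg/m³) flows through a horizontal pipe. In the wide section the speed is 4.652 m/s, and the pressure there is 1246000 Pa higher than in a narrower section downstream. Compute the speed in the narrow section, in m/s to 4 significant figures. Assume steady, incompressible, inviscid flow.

v₂ = 14.35 m/s

Along the level pipe P + ½ρv² is conserved, hence v₂² = v₁² + 2(P₁ − P₂)/ρ.
v₂ = √(4.652² + 2·1246000/13530) = √(21.64 + 184.2) = 14.35 m/s.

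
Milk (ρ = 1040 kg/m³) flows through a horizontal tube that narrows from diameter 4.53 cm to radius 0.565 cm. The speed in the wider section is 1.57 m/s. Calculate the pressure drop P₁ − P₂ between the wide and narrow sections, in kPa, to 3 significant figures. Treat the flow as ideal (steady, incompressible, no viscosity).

330 kPa

Continuity gives A₁v₁ = A₂v₂, so v₂ = (16.1 cm²)/(1.00 cm²) × 1.57 m/s = 25.2 m/s.
The pipe is horizontal, so Bernoulli reduces to P₁ + ½ρv₁² = P₂ + ½ρv₂².
P₁ − P₂ = ½·1040·(25.2² − 1.57²) = ½·1040·634 = 330000 Pa.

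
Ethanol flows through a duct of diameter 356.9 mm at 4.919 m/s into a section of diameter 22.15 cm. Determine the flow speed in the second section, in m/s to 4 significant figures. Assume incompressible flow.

The volume flow rate is constant, so v₂ = (A₁/A₂)v₁ = (1000/385.3)·4.919 = 12.77 m/s.

v₂ ≈ 12.77 m/s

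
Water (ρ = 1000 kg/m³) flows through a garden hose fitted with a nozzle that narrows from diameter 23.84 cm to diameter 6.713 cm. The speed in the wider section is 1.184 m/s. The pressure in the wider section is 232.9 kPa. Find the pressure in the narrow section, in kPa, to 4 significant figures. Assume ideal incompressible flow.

122.1 kPa

Mass conservation (A₁v₁ = A₂v₂) gives v₂ = 1.184 × 446.4/35.39 = 14.93 m/s.
Along the horizontal streamline, P + ½ρv² is constant.
P₂ = P₁ − ½ρ(v₂² − v₁²) = 232900 − ½·1000·(14.93² − 1.184²) = 232900 − 110800 = 122100 Pa.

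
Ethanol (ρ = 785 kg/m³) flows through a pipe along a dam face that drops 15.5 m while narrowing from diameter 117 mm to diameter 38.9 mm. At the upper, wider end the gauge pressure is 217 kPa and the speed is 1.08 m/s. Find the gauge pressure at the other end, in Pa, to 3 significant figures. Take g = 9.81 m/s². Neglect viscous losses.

299000 Pa

The volume flow rate is constant, so v₂ = (A₁/A₂)v₁ = (108/11.9)·1.08 = 9.77 m/s.
Bernoulli: P₁ + ½ρv₁² + ρg h₁ = P₂ + ½ρv₂² + ρg h₂, so P₂ = P₁ + ½ρ(v₁² − v₂²) − ρg(h₂ − h₁).
P₂ = 217000 + ½·785·(1.08² − 9.77²) − 785·9.81·(−15.5) = 217000 + (-37000) − (-119000) = 299000 Pa.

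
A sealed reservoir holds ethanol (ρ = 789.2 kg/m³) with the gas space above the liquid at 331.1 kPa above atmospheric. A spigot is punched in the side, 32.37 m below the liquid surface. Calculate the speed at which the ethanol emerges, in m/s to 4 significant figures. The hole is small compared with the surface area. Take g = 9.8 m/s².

Take point 1 at the surface (v₁ ≈ 0) and point 2 at the hole (at atmospheric pressure). Bernoulli: P₁ + ρg h = P_atm + ½ρv₂².
With P₁ − P_atm = 331100 Pa, v₂ = √(2gh + 2ΔP/ρ) = √(2·9.8·32.37 + 2·331100/789.2) = 38.39 m/s.

v ≈ 38.39 m/s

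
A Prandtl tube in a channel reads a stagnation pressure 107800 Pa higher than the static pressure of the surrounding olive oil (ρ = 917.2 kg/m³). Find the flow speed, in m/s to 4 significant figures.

v ≈ 15.33 m/s

Bernoulli between the free stream and the stagnation point: ½ρv² = P_stag − P_static.
v = √(2ΔP/ρ) = √(2·107800/917.2) = 15.33 m/s.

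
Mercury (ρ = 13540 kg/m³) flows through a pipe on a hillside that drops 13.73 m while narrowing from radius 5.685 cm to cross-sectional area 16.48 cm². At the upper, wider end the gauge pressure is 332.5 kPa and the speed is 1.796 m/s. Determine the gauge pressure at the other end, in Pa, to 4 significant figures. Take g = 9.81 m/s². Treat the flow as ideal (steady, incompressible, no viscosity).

The volume flow rate is constant, so v₂ = (A₁/A₂)v₁ = (101.5/16.48)·1.796 = 11.07 m/s.
Applying Bernoulli between the two ends and solving for P₂: P₂ = P₁ + ½ρ(v₁² − v₂²) − ρgΔh.
P₂ = 332500 + ½·13540·(1.796² − 11.07²) − 13540·9.81·(−13.73) = 332500 + (-807100) − (-1824000) = 1349000 Pa.

P₂ = 1349000 Pa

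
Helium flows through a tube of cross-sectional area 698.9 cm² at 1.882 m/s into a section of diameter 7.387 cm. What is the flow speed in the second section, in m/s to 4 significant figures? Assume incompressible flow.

Continuity gives A₁v₁ = A₂v₂, so v₂ = (698.9 cm²)/(42.86 cm²) × 1.882 m/s = 30.69 m/s.

v₂ ≈ 30.69 m/s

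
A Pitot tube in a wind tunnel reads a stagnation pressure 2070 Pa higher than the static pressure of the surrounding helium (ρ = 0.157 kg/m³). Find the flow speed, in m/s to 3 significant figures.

v = 162 m/s

The dynamic pressure equals the rise in static pressure at the stagnation point: ΔP = ½ρv².
v = √(2ΔP/ρ) = √(2·2070/0.157) = 162 m/s.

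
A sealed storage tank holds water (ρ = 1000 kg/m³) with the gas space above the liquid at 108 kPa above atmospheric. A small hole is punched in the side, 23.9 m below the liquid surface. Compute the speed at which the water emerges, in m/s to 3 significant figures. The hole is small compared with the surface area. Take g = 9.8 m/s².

v ≈ 26.2 m/s

Take point 1 at the surface (v₁ ≈ 0) and point 2 at the hole (at atmospheric pressure). Bernoulli: P₁ + ρg h = P_atm + ½ρv₂².
With P₁ − P_atm = 108000 Pa, v₂ = √(2gh + 2ΔP/ρ) = √(2·9.8·23.9 + 2·108000/1000) = 26.2 m/s.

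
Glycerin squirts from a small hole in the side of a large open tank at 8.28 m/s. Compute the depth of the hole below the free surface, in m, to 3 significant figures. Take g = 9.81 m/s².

3.49 m

Inverting v = √(2gh) gives h = v² / 2g.
h = 8.28²/(2·9.81) = 68.6/19.62 = 3.49 m.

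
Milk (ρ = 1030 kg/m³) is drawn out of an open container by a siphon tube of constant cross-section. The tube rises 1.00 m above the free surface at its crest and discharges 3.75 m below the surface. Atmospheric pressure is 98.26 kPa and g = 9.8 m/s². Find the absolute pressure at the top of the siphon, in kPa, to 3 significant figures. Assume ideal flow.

Bernoulli surface→outlet gives ½v² = g·h_out, so v = √(2·9.8·3.75) = 8.57 m/s.
Continuity keeps v the same throughout the tube; from surface to crest, P_atm + 0 = P_top + ½ρv² + ρg·h_top.
P_top = 98260 − ½·1030·8.57² − 1030·9.8·1.00 = 50300 Pa.

50.3 kPa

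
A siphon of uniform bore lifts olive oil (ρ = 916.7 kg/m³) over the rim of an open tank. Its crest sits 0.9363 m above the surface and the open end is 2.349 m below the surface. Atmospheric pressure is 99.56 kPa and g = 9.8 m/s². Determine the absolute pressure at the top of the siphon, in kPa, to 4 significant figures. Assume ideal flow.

The outlet speed comes from Torricelli: v = √(2g·2.349) = 6.785 m/s.
With constant cross-section the crest speed equals v; applying Bernoulli from the surface up to the crest, P_top = P_atm − ½ρv² − ρg·h_top.
P_top = 99560 − ½·916.7·6.785² − 916.7·9.8·0.9363 = 70050 Pa.

P_top ≈ 70.05 kPa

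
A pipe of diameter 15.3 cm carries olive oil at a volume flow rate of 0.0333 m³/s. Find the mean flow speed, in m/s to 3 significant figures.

v ≈ 1.81 m/s

Q = 0.0333 m³/s = 0.0333 m³/s.
v = Q/A = 0.0333 / 0.0184 = 1.81 m/s.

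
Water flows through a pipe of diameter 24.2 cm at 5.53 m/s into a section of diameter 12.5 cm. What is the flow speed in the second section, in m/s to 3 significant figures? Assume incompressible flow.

v₂ ≈ 20.7 m/s

Continuity gives A₁v₁ = A₂v₂, so v₂ = (460 cm²)/(123 cm²) × 5.53 m/s = 20.7 m/s.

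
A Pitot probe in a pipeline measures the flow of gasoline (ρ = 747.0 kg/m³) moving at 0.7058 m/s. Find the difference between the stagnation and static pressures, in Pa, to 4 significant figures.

At the stagnation point the flow is brought to rest, so Bernoulli gives P_stag − P_static = ½ρv².
ΔP = ½·747.0·0.7058² = 186.1 Pa.

ΔP ≈ 186.1 Pa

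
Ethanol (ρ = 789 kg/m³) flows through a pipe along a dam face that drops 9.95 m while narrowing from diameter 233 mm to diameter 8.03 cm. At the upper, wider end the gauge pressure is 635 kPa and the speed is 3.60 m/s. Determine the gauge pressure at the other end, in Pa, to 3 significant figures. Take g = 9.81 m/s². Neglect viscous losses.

Mass conservation (A₁v₁ = A₂v₂) gives v₂ = 3.60 × 426/50.6 = 30.3 m/s.
Bernoulli: P₁ + ½ρv₁² + ρg h₁ = P₂ + ½ρv₂² + ρg h₂, so P₂ = P₁ + ½ρ(v₁² − v₂²) − ρg(h₂ − h₁).
P₂ = 635000 + ½·789·(3.60² − 30.3²) − 789·9.81·(−9.95) = 635000 + (-357000) − (-77000) = 355000 Pa.

P₂ ≈ 355000 Pa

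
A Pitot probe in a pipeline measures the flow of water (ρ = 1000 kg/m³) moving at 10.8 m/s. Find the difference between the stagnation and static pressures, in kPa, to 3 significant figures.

Bernoulli between the free stream and the stagnation point: ½ρv² = P_stag − P_static.
ΔP = ½·1000·10.8² = 58300 Pa.

ΔP ≈ 58.3 kPa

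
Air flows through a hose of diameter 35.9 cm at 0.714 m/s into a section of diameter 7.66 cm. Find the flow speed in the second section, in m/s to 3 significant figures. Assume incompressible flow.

The volume flow rate is constant, so v₂ = (A₁/A₂)v₁ = (1010/46.1)·0.714 = 15.7 m/s.

v₂ ≈ 15.7 m/s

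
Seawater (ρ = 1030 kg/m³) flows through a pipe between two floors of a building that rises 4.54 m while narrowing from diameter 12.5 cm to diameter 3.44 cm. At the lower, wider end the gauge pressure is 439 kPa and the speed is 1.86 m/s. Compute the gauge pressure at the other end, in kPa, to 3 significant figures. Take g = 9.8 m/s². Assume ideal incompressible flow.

Continuity gives A₁v₁ = A₂v₂, so v₂ = (123 cm²)/(9.29 cm²) × 1.86 m/s = 24.6 m/s.
Bernoulli: P₁ + ½ρv₁² + ρg h₁ = P₂ + ½ρv₂² + ρg h₂, so P₂ = P₁ + ½ρ(v₁² − v₂²) − ρg(h₂ − h₁).
P₂ = 439000 + ½·1030·(1.86² − 24.6²) − 1030·9.8·(+4.54) = 439000 + (-309000) − (45800) = 84300 Pa.

P₂ = 84.3 kPa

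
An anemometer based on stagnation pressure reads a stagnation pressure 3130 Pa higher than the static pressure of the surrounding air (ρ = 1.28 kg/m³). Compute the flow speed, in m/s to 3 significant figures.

Bernoulli between the free stream and the stagnation point: ½ρv² = P_stag − P_static.
v = √(2ΔP/ρ) = √(2·3130/1.28) = 69.9 m/s.

v ≈ 69.9 m/s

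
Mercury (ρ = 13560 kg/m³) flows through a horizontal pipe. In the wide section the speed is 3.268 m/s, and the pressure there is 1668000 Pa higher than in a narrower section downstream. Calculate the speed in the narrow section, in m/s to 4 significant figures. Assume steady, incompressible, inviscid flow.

Along the level pipe P + ½ρv² is conserved, hence v₂² = v₁² + 2(P₁ − P₂)/ρ.
v₂ = √(3.268² + 2·1668000/13560) = √(10.68 + 246.0) = 16.02 m/s.

v₂ ≈ 16.02 m/s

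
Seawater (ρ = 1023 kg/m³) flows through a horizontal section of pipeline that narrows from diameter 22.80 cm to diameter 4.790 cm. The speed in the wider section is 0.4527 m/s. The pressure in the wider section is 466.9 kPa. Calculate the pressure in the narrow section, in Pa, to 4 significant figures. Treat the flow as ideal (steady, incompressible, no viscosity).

P₂ ≈ 413200 Pa

The volume flow rate is constant, so v₂ = (A₁/A₂)v₁ = (408.3/18.02)·0.4527 = 10.26 m/s.
Along the horizontal streamline, P + ½ρv² is constant.
P₂ = P₁ − ½ρ(v₂² − v₁²) = 466900 − ½·1023·(10.26² − 0.4527²) = 466900 − 53710 = 413200 Pa.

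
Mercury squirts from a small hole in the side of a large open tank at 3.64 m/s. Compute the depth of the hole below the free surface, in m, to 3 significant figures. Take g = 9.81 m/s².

0.675 m

Inverting v = √(2gh) gives h = v² / 2g.
h = 3.64²/(2·9.81) = 13.2/19.62 = 0.675 m.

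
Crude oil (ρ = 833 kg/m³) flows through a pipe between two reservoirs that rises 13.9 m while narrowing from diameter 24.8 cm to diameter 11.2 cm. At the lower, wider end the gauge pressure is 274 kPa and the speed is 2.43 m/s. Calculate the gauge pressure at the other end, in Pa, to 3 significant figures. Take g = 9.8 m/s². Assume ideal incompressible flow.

Mass conservation (A₁v₁ = A₂v₂) gives v₂ = 2.43 × 483/98.5 = 11.9 m/s.
Energy conservation along the streamline gives P₂ = P₁ − ½ρ(v₂² − v₁²) − ρg(h₂ − h₁).
P₂ = 274000 + ½·833·(2.43² − 11.9²) − 833·9.8·(+13.9) = 274000 + (-56700) − (113000) = 104000 Pa.

P₂ ≈ 104000 Pa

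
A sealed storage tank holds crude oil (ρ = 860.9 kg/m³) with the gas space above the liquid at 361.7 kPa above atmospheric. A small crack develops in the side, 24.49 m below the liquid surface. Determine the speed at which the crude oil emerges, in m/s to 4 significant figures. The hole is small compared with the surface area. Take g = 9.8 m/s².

v ≈ 36.34 m/s

Take point 1 at the surface (v₁ ≈ 0) and point 2 at the hole (at atmospheric pressure). Bernoulli: P₁ + ρg h = P_atm + ½ρv₂².
With P₁ − P_atm = 361700 Pa, v₂ = √(2gh + 2ΔP/ρ) = √(2·9.8·24.49 + 2·361700/860.9) = 36.34 m/s.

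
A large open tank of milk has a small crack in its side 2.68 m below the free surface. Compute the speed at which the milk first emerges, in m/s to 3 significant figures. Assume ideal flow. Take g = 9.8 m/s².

7.25 m/s

Torricelli's result v = √(2gh) gives v = √(2·9.8·2.68) = 7.25 m/s.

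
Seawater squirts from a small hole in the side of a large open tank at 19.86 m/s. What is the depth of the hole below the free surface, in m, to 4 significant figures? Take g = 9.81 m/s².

For a small hole in a large open tank, ½v² = gh, giving h = v²/(2g).
h = 19.86²/(2·9.81) = 394.4/19.62 = 20.10 m.

h = 20.10 m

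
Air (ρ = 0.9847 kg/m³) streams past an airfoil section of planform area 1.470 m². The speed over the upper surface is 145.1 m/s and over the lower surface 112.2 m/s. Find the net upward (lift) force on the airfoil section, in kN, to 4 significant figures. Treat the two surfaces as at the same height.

F ≈ 6.127 kN

From P + ½ρv² = const at equal height, P_low − P_up = ½ρ(v_up² − v_low²).
ΔP = ½·0.9847·(145.1² − 112.2²) = 4168 Pa.
Lift = ΔP · A = 4168 × 1.470 = 6127 N.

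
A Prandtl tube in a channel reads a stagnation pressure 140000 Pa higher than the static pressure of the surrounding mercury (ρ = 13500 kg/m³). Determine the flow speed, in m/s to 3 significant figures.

At the stagnation point the flow is brought to rest, so Bernoulli gives P_stag − P_static = ½ρv².
v = √(2ΔP/ρ) = √(2·140000/13500) = 4.55 m/s.

v = 4.55 m/s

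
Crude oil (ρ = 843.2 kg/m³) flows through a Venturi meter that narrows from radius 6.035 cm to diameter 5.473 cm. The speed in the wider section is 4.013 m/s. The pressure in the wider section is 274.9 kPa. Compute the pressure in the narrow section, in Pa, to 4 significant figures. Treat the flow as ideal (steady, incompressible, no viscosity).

P₂ ≈ 121100 Pa

Mass conservation (A₁v₁ = A₂v₂) gives v₂ = 4.013 × 114.4/23.53 = 19.52 m/s.
The pipe is horizontal, so Bernoulli reduces to P₁ + ½ρv₁² = P₂ + ½ρv₂².
P₂ = P₁ − ½ρ(v₂² − v₁²) = 274900 − ½·843.2·(19.52² − 4.013²) = 274900 − 153800 = 121100 Pa.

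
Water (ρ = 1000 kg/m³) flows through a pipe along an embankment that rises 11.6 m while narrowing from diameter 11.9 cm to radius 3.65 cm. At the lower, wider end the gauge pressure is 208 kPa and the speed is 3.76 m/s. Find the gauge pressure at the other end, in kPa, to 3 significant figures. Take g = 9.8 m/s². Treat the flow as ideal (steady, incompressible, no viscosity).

The volume flow rate is constant, so v₂ = (A₁/A₂)v₁ = (111/41.9)·3.76 = 9.99 m/s.
Applying Bernoulli between the two ends and solving for P₂: P₂ = P₁ + ½ρ(v₁² − v₂²) − ρgΔh.
P₂ = 208000 + ½·1000·(3.76² − 9.99²) − 1000·9.8·(+11.6) = 208000 + (-42800) − (114000) = 51500 Pa.

P₂ = 51.5 kPa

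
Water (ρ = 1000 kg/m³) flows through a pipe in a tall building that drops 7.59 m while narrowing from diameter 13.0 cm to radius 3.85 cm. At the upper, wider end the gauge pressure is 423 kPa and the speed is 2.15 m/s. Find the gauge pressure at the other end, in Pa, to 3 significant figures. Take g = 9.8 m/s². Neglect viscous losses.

Continuity gives A₁v₁ = A₂v₂, so v₂ = (133 cm²)/(46.6 cm²) × 2.15 m/s = 6.13 m/s.
Energy conservation along the streamline gives P₂ = P₁ − ½ρ(v₂² − v₁²) − ρg(h₂ − h₁).
P₂ = 423000 + ½·1000·(2.15² − 6.13²) − 1000·9.8·(−7.59) = 423000 + (-16500) − (-74400) = 481000 Pa.

P₂ ≈ 481000 Pa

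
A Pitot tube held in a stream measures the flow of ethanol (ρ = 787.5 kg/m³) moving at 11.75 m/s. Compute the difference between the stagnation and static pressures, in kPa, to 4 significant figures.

The dynamic pressure equals the rise in static pressure at the stagnation point: ΔP = ½ρv².
ΔP = ½·787.5·11.75² = 54360 Pa.

ΔP ≈ 54.36 kPa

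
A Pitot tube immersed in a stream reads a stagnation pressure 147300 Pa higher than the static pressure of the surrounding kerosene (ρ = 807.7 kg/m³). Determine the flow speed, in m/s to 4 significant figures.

v = 19.10 m/s

The dynamic pressure equals the rise in static pressure at the stagnation point: ΔP = ½ρv².
v = √(2ΔP/ρ) = √(2·147300/807.7) = 19.10 m/s.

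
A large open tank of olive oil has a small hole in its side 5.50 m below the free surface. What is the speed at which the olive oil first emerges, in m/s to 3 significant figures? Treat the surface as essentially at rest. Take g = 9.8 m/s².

Torricelli's result v = √(2gh) gives v = √(2·9.8·5.50) = 10.4 m/s.

v = 10.4 m/s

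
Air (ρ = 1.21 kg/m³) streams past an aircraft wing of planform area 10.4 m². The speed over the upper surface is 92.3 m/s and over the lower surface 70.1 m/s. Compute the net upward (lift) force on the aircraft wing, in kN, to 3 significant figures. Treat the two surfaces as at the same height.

F ≈ 22.7 kN

The faster flow above has the lower pressure; Bernoulli (same height) gives ΔP = ½ρ(v_up² − v_low²).
ΔP = ½·1.21·(92.3² − 70.1²) = 2180 Pa.
Lift = ΔP · A = 2180 × 10.4 = 22700 N.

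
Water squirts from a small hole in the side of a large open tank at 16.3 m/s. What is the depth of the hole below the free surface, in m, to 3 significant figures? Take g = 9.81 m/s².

Torricelli: v = √(2gh), so h = v²/(2g).
h = 16.3²/(2·9.81) = 266/19.62 = 13.5 m.

13.5 m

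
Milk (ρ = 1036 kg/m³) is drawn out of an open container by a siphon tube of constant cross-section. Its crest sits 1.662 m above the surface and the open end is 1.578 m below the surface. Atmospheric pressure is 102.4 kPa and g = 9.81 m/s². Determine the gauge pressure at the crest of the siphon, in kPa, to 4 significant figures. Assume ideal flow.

From the surface to the outlet (both open to atmosphere, surface at rest): v = √(2g·h_out) = √(2·9.81·1.578) = 5.564 m/s.
With constant cross-section the crest speed equals v; applying Bernoulli from the surface up to the crest, P_top = P_atm − ½ρv² − ρg·h_top.
P_top = 102400 − ½·1036·5.564² − 1036·9.81·1.662 = 69470 Pa. So P_gauge = P_top − P_atm = -32930 Pa.

P_gauge ≈ -32.93 kPa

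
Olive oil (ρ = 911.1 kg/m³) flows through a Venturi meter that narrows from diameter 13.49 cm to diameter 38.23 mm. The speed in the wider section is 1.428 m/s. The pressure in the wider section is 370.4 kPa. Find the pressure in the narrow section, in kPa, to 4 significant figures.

P₂ ≈ 227.3 kPa

By continuity, v₂ = v₁·A₁/A₂ = 1.428·(142.9/11.48) = 17.78 m/s.
Bernoulli (h₁ = h₂): P₁ − P₂ = ½ρ(v₂² − v₁²).
P₂ = P₁ − ½ρ(v₂² − v₁²) = 370400 − ½·911.1·(17.78² − 1.428²) = 370400 − 143100 = 227300 Pa.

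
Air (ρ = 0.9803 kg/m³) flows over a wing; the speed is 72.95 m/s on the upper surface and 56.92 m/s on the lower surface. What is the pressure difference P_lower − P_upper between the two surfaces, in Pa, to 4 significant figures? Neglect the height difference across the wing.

ΔP ≈ 1020 Pa

Bernoulli (same height): P_lower − P_upper = ½ρ(v_upper² − v_lower²).
ΔP = ½·0.9803·(72.95² − 56.92²) = 1020 Pa.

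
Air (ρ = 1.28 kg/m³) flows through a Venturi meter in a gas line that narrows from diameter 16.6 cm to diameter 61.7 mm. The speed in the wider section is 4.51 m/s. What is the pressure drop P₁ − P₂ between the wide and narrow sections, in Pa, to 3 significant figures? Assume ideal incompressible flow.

ΔP ≈ 669 Pa

Mass conservation (A₁v₁ = A₂v₂) gives v₂ = 4.51 × 216/29.9 = 32.6 m/s.
With no height change, Bernoulli's equation is P₁ + ½ρv₁² = P₂ + ½ρv₂².
P₁ − P₂ = ½·1.28·(32.6² − 4.51²) = ½·1.28·1050 = 669 Pa.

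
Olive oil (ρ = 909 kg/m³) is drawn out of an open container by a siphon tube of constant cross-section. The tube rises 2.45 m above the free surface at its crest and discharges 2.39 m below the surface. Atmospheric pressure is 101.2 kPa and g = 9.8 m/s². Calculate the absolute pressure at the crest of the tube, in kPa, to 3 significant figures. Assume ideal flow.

P_top ≈ 58.1 kPa

From the surface to the outlet (both open to atmosphere, surface at rest): v = √(2g·h_out) = √(2·9.8·2.39) = 6.84 m/s.
Continuity keeps v the same throughout the tube; from surface to crest, P_atm + 0 = P_top + ½ρv² + ρg·h_top.
P_top = 101200 − ½·909·6.84² − 909·9.8·2.45 = 58100 Pa.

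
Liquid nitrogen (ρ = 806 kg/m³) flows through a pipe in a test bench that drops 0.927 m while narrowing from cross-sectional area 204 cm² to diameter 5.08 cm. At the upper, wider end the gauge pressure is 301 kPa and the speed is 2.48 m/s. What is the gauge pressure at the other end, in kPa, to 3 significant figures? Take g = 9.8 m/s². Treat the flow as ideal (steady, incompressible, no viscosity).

The volume flow rate is constant, so v₂ = (A₁/A₂)v₁ = (204/20.3)·2.48 = 25.0 m/s.
Applying Bernoulli between the two ends and solving for P₂: P₂ = P₁ + ½ρ(v₁² − v₂²) − ρgΔh.
P₂ = 301000 + ½·806·(2.48² − 25.0²) − 806·9.8·(−0.927) = 301000 + (-249000) − (-7320) = 59700 Pa.

P₂ = 59.7 kPa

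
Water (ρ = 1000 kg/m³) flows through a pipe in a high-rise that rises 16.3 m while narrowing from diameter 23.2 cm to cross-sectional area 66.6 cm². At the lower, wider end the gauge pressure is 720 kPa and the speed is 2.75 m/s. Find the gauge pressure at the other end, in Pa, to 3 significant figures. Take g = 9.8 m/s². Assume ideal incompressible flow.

Continuity gives A₁v₁ = A₂v₂, so v₂ = (423 cm²)/(66.6 cm²) × 2.75 m/s = 17.5 m/s.
Applying Bernoulli between the two ends and solving for P₂: P₂ = P₁ + ½ρ(v₁² − v₂²) − ρgΔh.
P₂ = 720000 + ½·1000·(2.75² − 17.5²) − 1000·9.8·(+16.3) = 720000 + (-149000) − (160000) = 412000 Pa.

P₂ = 412000 Pa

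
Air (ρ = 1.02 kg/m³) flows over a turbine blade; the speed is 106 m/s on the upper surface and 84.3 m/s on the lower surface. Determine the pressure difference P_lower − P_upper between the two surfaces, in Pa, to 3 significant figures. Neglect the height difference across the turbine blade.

ΔP = 2110 Pa

Bernoulli (same height): P_lower − P_upper = ½ρ(v_upper² − v_lower²).
ΔP = ½·1.02·(106² − 84.3²) = 2110 Pa.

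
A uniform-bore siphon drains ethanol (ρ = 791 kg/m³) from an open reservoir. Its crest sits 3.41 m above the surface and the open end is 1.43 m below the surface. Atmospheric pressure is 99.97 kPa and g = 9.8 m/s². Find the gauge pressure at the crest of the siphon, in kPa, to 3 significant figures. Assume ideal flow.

Bernoulli surface→outlet gives ½v² = g·h_out, so v = √(2·9.8·1.43) = 5.29 m/s.
With constant cross-section the crest speed equals v; applying Bernoulli from the surface up to the crest, P_top = P_atm − ½ρv² − ρg·h_top.
P_top = 99970 − ½·791·5.29² − 791·9.8·3.41 = 62500 Pa. So P_gauge = P_top − P_atm = -37500 Pa.

-37.5 kPa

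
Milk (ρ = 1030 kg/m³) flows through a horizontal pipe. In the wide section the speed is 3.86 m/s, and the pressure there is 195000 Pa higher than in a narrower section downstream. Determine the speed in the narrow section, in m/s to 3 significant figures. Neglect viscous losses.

Along the level pipe P + ½ρv² is conserved, hence v₂² = v₁² + 2(P₁ − P₂)/ρ.
v₂ = √(3.86² + 2·195000/1030) = √(14.9 + 379) = 19.8 m/s.

19.8 m/s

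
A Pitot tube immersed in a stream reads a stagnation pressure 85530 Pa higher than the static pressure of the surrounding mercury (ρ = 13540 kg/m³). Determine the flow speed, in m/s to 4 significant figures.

v = 3.554 m/s

Bernoulli between the free stream and the stagnation point: ½ρv² = P_stag − P_static.
v = √(2ΔP/ρ) = √(2·85530/13540) = 3.554 m/s.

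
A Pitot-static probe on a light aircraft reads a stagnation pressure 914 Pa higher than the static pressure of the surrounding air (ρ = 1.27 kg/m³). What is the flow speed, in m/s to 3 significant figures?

v = 37.9 m/s

Bernoulli between the free stream and the stagnation point: ½ρv² = P_stag − P_static.
v = √(2ΔP/ρ) = √(2·914/1.27) = 37.9 m/s.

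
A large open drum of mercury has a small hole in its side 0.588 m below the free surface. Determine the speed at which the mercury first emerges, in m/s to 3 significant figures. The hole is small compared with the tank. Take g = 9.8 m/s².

v ≈ 3.39 m/s

With the surface at rest and both surface and jet at atmospheric pressure, Bernoulli gives ρg h = ½ρv², so v = √(2gh) = √(2·9.8·0.588) = 3.39 m/s.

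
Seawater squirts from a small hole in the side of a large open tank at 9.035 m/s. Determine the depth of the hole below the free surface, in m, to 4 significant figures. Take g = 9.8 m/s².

For a small hole in a large open tank, ½v² = gh, giving h = v²/(2g).
h = 9.035²/(2·9.8) = 81.63/19.60 = 4.165 m.

4.165 m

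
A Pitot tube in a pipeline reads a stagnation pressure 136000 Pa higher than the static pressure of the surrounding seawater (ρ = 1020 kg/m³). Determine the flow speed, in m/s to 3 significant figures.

v ≈ 16.3 m/s

Bernoulli between the free stream and the stagnation point: ½ρv² = P_stag − P_static.
v = √(2ΔP/ρ) = √(2·136000/1020) = 16.3 m/s.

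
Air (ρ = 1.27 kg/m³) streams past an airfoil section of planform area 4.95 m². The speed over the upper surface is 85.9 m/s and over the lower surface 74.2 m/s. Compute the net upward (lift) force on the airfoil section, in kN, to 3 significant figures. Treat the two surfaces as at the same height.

F = 5.89 kN

From P + ½ρv² = const at equal height, P_low − P_up = ½ρ(v_up² − v_low²).
ΔP = ½·1.27·(85.9² − 74.2²) = 1190 Pa.
Lift = ΔP · A = 1190 × 4.95 = 5890 N.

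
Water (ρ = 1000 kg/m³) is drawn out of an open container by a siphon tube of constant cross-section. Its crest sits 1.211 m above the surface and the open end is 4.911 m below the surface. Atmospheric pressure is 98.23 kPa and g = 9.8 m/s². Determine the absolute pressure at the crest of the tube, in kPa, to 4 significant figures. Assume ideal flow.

P_top ≈ 38.23 kPa

The outlet speed comes from Torricelli: v = √(2g·4.911) = 9.811 m/s.
With constant cross-section the crest speed equals v; applying Bernoulli from the surface up to the crest, P_top = P_atm − ½ρv² − ρg·h_top.
P_top = 98230 − ½·1000·9.811² − 1000·9.8·1.211 = 38230 Pa.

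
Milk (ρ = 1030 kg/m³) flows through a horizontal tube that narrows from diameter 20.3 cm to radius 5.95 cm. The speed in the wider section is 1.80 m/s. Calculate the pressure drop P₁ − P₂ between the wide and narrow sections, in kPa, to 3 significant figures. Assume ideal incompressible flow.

The volume flow rate is constant, so v₂ = (A₁/A₂)v₁ = (324/111)·1.80 = 5.24 m/s.
With no height change, Bernoulli's equation is P₁ + ½ρv₁² = P₂ + ½ρv₂².
P₁ − P₂ = ½·1030·(5.24² − 1.80²) = ½·1030·24.2 = 12500 Pa.

ΔP ≈ 12.5 kPa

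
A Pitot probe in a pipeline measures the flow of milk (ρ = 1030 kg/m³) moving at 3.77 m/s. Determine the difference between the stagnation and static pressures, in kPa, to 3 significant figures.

7.32 kPa

At the stagnation point the flow is brought to rest, so Bernoulli gives P_stag − P_static = ½ρv².
ΔP = ½·1030·3.77² = 7320 Pa.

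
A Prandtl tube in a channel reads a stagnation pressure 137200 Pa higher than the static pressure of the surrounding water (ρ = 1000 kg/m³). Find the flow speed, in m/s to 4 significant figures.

At the stagnation point the flow is brought to rest, so Bernoulli gives P_stag − P_static = ½ρv².
v = √(2ΔP/ρ) = √(2·137200/1000) = 16.57 m/s.

v ≈ 16.57 m/s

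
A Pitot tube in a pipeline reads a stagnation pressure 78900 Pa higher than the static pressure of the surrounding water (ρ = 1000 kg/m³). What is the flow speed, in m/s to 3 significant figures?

Bernoulli between the free stream and the stagnation point: ½ρv² = P_stag − P_static.
v = √(2ΔP/ρ) = √(2·78900/1000) = 12.6 m/s.

v = 12.6 m/s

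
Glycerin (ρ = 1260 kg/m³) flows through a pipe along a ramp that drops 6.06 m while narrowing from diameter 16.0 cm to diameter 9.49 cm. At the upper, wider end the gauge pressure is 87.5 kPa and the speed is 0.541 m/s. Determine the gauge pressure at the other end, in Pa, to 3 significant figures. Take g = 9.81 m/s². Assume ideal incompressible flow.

P₂ ≈ 161000 Pa

Mass conservation (A₁v₁ = A₂v₂) gives v₂ = 0.541 × 201/70.7 = 1.54 m/s.
Energy conservation along the streamline gives P₂ = P₁ − ½ρ(v₂² − v₁²) − ρg(h₂ − h₁).
P₂ = 87500 + ½·1260·(0.541² − 1.54²) − 1260·9.81·(−6.06) = 87500 + (-1310) − (-74900) = 161000 Pa.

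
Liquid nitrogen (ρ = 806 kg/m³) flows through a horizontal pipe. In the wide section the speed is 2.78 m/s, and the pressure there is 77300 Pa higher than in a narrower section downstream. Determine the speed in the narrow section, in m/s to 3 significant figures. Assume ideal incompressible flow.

14.1 m/s

Along the level pipe P + ½ρv² is conserved, hence v₂² = v₁² + 2(P₁ − P₂)/ρ.
v₂ = √(2.78² + 2·77300/806) = √(7.73 + 192) = 14.1 m/s.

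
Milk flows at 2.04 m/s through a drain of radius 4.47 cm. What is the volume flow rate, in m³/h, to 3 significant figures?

Q = 46.1 m³/h

Q = A·v = 0.00628 m² × 2.04 m/s = 0.0128 m³/s.
Converting: 0.0128 m³/s × 3600 = 46.1 m³/h.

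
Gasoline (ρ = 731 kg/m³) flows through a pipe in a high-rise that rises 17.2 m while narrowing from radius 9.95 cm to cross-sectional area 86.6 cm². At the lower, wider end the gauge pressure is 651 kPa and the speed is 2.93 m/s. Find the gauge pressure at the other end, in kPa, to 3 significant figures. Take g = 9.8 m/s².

490 kPa

By continuity, v₂ = v₁·A₁/A₂ = 2.93·(311/86.6) = 10.5 m/s.
Bernoulli: P₁ + ½ρv₁² + ρg h₁ = P₂ + ½ρv₂² + ρg h₂, so P₂ = P₁ + ½ρ(v₁² − v₂²) − ρg(h₂ − h₁).
P₂ = 651000 + ½·731·(2.93² − 10.5²) − 731·9.8·(+17.2) = 651000 + (-37300) − (123000) = 490000 Pa.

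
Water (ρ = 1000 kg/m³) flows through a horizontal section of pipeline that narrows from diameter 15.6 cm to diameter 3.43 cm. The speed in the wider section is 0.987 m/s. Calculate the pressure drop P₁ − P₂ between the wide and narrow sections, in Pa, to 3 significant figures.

Mass conservation (A₁v₁ = A₂v₂) gives v₂ = 0.987 × 191/9.24 = 20.4 m/s.
With no height change, Bernoulli's equation is P₁ + ½ρv₁² = P₂ + ½ρv₂².
P₁ − P₂ = ½·1000·(20.4² − 0.987²) = ½·1000·416 = 208000 Pa.

ΔP = 208000 Pa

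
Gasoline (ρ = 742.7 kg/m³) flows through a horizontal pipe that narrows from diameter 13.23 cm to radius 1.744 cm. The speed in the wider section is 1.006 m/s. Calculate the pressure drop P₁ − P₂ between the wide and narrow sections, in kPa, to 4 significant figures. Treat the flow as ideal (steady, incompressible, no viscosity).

ΔP ≈ 77.41 kPa

By continuity, v₂ = v₁·A₁/A₂ = 1.006·(137.5/9.555) = 14.47 m/s.
Along the horizontal streamline, P + ½ρv² is constant.
P₁ − P₂ = ½·742.7·(14.47² − 1.006²) = ½·742.7·208.5 = 77410 Pa.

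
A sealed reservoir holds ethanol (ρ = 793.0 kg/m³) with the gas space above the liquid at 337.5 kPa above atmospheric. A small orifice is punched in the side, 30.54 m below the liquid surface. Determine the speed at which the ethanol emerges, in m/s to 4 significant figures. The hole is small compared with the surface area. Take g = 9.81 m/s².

Take point 1 at the surface (v₁ ≈ 0) and point 2 at the hole (at atmospheric pressure). Bernoulli: P₁ + ρg h = P_atm + ½ρv₂².
With P₁ − P_atm = 337500 Pa, v₂ = √(2gh + 2ΔP/ρ) = √(2·9.81·30.54 + 2·337500/793.0) = 38.08 m/s.

v ≈ 38.08 m/s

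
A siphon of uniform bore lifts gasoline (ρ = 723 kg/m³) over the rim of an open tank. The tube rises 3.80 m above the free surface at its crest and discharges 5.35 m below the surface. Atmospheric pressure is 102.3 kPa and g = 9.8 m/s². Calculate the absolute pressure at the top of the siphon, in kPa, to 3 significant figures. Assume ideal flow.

Bernoulli surface→outlet gives ½v² = g·h_out, so v = √(2·9.8·5.35) = 10.2 m/s.
With constant cross-section the crest speed equals v; applying Bernoulli from the surface up to the crest, P_top = P_atm − ½ρv² − ρg·h_top.
P_top = 102300 − ½·723·10.2² − 723·9.8·3.80 = 37500 Pa.

P_top = 37.5 kPa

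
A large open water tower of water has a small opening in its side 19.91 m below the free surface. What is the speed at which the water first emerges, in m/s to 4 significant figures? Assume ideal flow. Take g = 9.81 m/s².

Torricelli's result v = √(2gh) gives v = √(2·9.81·19.91) = 19.76 m/s.

v = 19.76 m/s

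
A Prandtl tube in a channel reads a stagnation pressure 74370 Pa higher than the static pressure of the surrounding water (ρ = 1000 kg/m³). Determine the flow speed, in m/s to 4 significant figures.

12.20 m/s

At the stagnation point the flow is brought to rest, so Bernoulli gives P_stag − P_static = ½ρv².
v = √(2ΔP/ρ) = √(2·74370/1000) = 12.20 m/s.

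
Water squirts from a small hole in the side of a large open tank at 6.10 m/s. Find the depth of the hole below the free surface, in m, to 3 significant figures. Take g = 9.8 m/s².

Torricelli: v = √(2gh), so h = v²/(2g).
h = 6.10²/(2·9.8) = 37.2/19.60 = 1.90 m.

1.90 m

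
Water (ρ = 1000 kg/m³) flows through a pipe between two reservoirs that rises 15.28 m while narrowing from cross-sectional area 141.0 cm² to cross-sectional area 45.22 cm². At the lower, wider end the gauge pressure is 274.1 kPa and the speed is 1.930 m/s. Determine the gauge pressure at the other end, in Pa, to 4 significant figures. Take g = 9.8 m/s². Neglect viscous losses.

108100 Pa

Mass conservation (A₁v₁ = A₂v₂) gives v₂ = 1.930 × 141.0/45.22 = 6.018 m/s.
Bernoulli: P₁ + ½ρv₁² + ρg h₁ = P₂ + ½ρv₂² + ρg h₂, so P₂ = P₁ + ½ρ(v₁² − v₂²) − ρg(h₂ − h₁).
P₂ = 274100 + ½·1000·(1.930² − 6.018²) − 1000·9.8·(+15.28) = 274100 + (-16250) − (149700) = 108100 Pa.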